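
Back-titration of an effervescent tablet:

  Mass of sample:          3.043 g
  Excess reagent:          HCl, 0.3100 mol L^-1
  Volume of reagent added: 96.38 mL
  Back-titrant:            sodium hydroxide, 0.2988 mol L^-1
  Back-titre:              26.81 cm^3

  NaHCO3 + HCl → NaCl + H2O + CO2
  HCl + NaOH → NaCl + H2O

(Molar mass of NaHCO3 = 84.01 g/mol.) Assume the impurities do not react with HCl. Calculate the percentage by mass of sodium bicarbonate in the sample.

n(HCl) added = 0.09638 × 0.3100 = 0.02988 mol
n(NaOH) used in back-titration = 0.02681 × 0.2988 = 8.011 × 10^-3 mol
n(HCl) left over = 8.011 × 10^-3 mol (1:1 ratio)
n(HCl) consumed by analyte = 0.02988 − 8.011 × 10^-3 = 0.02187 mol
n(NaHCO3) = 0.02187 mol (1:1 ratio)
mass of NaHCO3 = 0.02187 × 84.01 = 1.837 g
% NaHCO3 = 1.837 / 3.043 × 100 = 60.37 %

60.37 %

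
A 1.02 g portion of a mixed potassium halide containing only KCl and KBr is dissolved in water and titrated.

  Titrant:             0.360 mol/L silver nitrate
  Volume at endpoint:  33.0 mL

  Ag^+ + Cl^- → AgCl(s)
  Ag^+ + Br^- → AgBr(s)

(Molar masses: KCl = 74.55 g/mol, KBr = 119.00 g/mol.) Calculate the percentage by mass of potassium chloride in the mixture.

n(AgNO3) = 0.0330 × 0.360 = 0.0119 mol
Let x = n(KCl), y = n(KBr).
Titrant: 1x + 1y = 0.0119;  mass: 74.55x + 119.00y = 1.02
Solving, x = 8.86 × 10^-3 mol, y = 3.02 × 10^-3 mol
mass of KCl = 8.86 × 10^-3 × 74.55 = 0.660 g
% KCl = 0.660 / 1.02 × 100 = 64.7 %

64.7 %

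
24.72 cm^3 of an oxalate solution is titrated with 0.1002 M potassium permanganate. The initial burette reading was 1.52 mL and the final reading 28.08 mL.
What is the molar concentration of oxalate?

0.2691 M

2 MnO4^- + 5 C2O4^2- + 16 H^+ → 2 Mn^2+ + 10 CO2 + 8 H2O
n(KMnO4) = 0.02656 L × 0.1002 mol/L = 2.661 × 10^-3 mol
From the 5:2 mole ratio, n(C2O4^2-) = 5/2 × 2.661 × 10^-3 = 6.653 × 10^-3 mol
[C2O4^2-] = 6.653 × 10^-3 mol / 0.02472 L = 0.2691 mol/L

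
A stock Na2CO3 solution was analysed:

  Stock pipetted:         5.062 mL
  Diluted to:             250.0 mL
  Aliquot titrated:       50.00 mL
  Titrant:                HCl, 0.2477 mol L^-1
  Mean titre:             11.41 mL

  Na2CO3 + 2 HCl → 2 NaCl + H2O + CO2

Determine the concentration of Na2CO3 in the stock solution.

1.396 mol/L

n(HCl) = 0.01141 × 0.2477 = 2.826 × 10^-3 mol
From the 1:2 ratio, n(Na2CO3) in the aliquot = 1/2 × 2.826 × 10^-3 = 1.413 × 10^-3 mol
[Na2CO3]_dilute = 1.413 × 10^-3 / 0.05000 = 0.02826 mol/L
Dilution factor = 250.0 / 5.062 = 49.39
[Na2CO3]_stock = 0.02826 × 49.39 = 1.396 mol/L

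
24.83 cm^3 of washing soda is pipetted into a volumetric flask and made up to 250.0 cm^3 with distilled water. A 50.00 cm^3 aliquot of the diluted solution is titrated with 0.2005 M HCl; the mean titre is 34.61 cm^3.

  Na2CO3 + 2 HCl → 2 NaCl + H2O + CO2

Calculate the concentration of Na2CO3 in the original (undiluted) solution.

0.6987 M

n(HCl) = 0.03461 × 0.2005 = 6.939 × 10^-3 mol
From the 1:2 ratio, n(Na2CO3) in the aliquot = 1/2 × 6.939 × 10^-3 = 3.470 × 10^-3 mol
[Na2CO3]_dilute = 3.470 × 10^-3 / 0.05000 = 0.06939 mol/L
Dilution factor = 250.0 / 24.83 = 10.07
[Na2CO3]_stock = 0.06939 × 10.07 = 0.6987 mol/L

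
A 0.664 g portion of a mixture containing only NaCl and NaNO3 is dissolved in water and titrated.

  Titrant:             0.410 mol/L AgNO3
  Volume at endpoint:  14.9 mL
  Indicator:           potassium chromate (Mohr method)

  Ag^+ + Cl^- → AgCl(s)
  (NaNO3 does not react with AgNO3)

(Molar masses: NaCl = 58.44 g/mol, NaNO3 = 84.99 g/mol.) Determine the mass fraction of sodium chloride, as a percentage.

53.8 %

n(AgNO3) = 0.0149 × 0.410 = 6.11 × 10^-3 mol
Let x = n(NaCl), y = n(NaNO3).
Titrant: 1x = 6.11 × 10^-3;  mass: 58.44x + 84.99y = 0.664
Solving, x = 6.11 × 10^-3 mol, y = 3.61 × 10^-3 mol
mass of NaCl = 6.11 × 10^-3 × 58.44 = 0.357 g
% NaCl = 0.357 / 0.664 × 100 = 53.8 %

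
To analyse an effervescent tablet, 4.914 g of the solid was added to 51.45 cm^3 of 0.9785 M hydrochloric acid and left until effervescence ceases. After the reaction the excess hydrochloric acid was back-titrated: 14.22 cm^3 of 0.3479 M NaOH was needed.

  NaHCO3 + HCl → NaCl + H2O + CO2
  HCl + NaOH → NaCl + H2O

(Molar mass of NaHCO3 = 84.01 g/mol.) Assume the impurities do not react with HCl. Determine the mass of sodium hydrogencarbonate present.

3.814 g

n(HCl) added = 0.05145 × 0.9785 = 0.05034 mol
n(NaOH) used in back-titration = 0.01422 × 0.3479 = 4.947 × 10^-3 mol
n(HCl) left over = 4.947 × 10^-3 mol (1:1 ratio)
n(HCl) consumed by analyte = 0.05034 − 4.947 × 10^-3 = 0.04540 mol
n(NaHCO3) = 0.04540 mol (1:1 ratio)
mass of NaHCO3 = 0.04540 × 84.01 = 3.814 g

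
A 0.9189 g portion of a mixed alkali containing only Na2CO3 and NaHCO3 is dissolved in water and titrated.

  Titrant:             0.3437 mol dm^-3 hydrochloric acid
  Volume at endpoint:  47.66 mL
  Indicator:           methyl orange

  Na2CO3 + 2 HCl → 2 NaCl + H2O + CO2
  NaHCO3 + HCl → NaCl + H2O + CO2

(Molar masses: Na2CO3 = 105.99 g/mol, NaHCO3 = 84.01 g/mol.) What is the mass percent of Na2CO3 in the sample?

85.02 %

n(HCl) = 0.04766 × 0.3437 = 0.01638 mol
Let x = n(Na2CO3), y = n(NaHCO3).
Titrant: 2x + 1y = 0.01638;  mass: 105.99x + 84.01y = 0.9189
Solving, x = 7.371 × 10^-3 mol, y = 1.638 × 10^-3 mol
mass of Na2CO3 = 7.371 × 10^-3 × 105.99 = 0.7813 g
% Na2CO3 = 0.7813 / 0.9189 × 100 = 85.02 %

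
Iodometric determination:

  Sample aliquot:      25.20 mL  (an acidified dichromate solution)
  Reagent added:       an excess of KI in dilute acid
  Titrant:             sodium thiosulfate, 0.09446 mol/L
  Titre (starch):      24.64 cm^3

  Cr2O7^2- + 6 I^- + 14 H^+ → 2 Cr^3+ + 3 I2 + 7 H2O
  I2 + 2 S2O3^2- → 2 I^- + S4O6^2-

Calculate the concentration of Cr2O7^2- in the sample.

0.01539 mol/L

n(S2O3^2-) = 0.02464 × 0.09446 = 2.327 × 10^-3 mol
n(I2) = n(S2O3^2-)/2 = 1.164 × 10^-3 mol
From the 1:3 ratio, n(Cr2O7^2-) in the aliquot = 1/3 × 1.164 × 10^-3 = 3.879 × 10^-4 mol
[Cr2O7^2-] = 3.879 × 10^-4 / 0.02520 = 0.01539 mol/L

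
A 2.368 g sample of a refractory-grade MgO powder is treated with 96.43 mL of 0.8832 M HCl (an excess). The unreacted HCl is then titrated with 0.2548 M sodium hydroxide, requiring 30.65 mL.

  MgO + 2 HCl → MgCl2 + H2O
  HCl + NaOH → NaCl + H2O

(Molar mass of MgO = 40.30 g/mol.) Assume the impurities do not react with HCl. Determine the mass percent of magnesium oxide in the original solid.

65.83 %

n(HCl) added = 0.09643 × 0.8832 = 0.08517 mol
n(NaOH) used in back-titration = 0.03065 × 0.2548 = 7.810 × 10^-3 mol
n(HCl) left over = 7.810 × 10^-3 mol (1:1 ratio)
n(HCl) consumed by analyte = 0.08517 − 7.810 × 10^-3 = 0.07736 mol
From the 1:2 ratio, n(MgO) = 1/2 × 0.07736 = 0.03868 mol
mass of MgO = 0.03868 × 40.30 = 1.559 g
% MgO = 1.559 / 2.368 × 100 = 65.83 %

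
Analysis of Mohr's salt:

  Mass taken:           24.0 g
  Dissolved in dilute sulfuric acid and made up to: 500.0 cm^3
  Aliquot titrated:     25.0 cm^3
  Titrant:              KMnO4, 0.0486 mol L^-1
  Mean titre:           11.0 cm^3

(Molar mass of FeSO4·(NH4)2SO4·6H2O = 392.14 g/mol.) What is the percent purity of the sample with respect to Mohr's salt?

87.3 %

MnO4^- + 5 Fe^2+ + 8 H^+ → Mn^2+ + 5 Fe^3+ + 4 H2O
n(KMnO4) per titration = 0.0110 × 0.0486 = 5.35 × 10^-4 mol
From the 5:1 ratio, n(FeSO4·(NH4)2SO4·6H2O) in each aliquot = 5/1 × 5.35 × 10^-4 = 2.67 × 10^-3 mol
n(FeSO4·(NH4)2SO4·6H2O) in the whole flask = 2.67 × 10^-3 × 500.0/25.0 = 0.0535 mol
mass of FeSO4·(NH4)2SO4·6H2O = 0.0535 × 392.14 = 21.0 g
% FeSO4·(NH4)2SO4·6H2O = 21.0 / 24.0 × 100 = 87.3 %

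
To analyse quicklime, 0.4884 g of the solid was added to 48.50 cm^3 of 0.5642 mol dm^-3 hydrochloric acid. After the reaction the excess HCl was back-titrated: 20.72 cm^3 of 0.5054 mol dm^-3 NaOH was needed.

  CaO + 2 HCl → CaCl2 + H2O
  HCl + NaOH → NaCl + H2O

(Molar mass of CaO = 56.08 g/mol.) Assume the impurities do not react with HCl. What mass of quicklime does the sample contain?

0.4736 g

n(HCl) added = 0.04850 × 0.5642 = 0.02736 mol
n(NaOH) used in back-titration = 0.02072 × 0.5054 = 0.01047 mol
n(HCl) left over = 0.01047 mol (1:1 ratio)
n(HCl) consumed by analyte = 0.02736 − 0.01047 = 0.01689 mol
From the 1:2 ratio, n(CaO) = 1/2 × 0.01689 = 8.446 × 10^-3 mol
mass of CaO = 8.446 × 10^-3 × 56.08 = 0.4736 g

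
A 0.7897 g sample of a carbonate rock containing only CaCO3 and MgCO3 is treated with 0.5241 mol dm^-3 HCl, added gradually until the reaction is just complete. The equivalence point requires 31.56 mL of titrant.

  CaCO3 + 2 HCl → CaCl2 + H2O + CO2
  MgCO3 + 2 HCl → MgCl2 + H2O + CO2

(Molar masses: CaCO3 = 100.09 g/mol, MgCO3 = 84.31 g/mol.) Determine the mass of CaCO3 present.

0.5863 g

n(HCl) = 0.03156 × 0.5241 = 0.01654 mol
Let x = n(CaCO3), y = n(MgCO3).
Titrant: 2x + 2y = 0.01654;  mass: 100.09x + 84.31y = 0.7897
Solving, x = 5.857 × 10^-3 mol, y = 2.413 × 10^-3 mol
mass of CaCO3 = 5.857 × 10^-3 × 100.09 = 0.5863 g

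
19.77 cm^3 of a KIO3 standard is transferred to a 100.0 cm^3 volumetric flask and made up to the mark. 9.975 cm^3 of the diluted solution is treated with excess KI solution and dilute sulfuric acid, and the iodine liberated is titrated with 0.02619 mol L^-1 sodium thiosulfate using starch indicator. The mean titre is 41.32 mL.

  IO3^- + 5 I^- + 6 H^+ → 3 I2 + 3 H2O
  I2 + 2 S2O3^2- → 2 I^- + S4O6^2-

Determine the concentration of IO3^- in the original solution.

n(S2O3^2-) = 0.04132 × 0.02619 = 1.082 × 10^-3 mol
n(I2) = n(S2O3^2-)/2 = 5.411 × 10^-4 mol
From the 1:3 ratio, n(IO3^-) in the aliquot = 1/3 × 5.411 × 10^-4 = 1.804 × 10^-4 mol
[IO3^-]_dilute = 1.804 × 10^-4 / 0.009975 = 0.01808 mol/L
[IO3^-]_original = 0.01808 × 100.0/19.77 = 0.09146 mol/L

0.09146 mol/L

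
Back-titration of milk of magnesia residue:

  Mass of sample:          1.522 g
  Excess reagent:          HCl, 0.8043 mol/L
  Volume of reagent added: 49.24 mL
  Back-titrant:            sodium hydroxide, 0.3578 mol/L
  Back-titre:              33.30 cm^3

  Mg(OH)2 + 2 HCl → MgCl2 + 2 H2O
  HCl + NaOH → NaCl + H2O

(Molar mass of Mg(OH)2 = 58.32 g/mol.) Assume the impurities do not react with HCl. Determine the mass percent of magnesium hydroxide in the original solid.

n(HCl) added = 0.04924 × 0.8043 = 0.03960 mol
n(NaOH) used in back-titration = 0.03330 × 0.3578 = 0.01191 mol
n(HCl) left over = 0.01191 mol (1:1 ratio)
n(HCl) consumed by analyte = 0.03960 − 0.01191 = 0.02769 mol
From the 1:2 ratio, n(Mg(OH)2) = 1/2 × 0.02769 = 0.01384 mol
mass of Mg(OH)2 = 0.01384 × 58.32 = 0.8074 g
% Mg(OH)2 = 0.8074 / 1.522 × 100 = 53.05 %

53.05 %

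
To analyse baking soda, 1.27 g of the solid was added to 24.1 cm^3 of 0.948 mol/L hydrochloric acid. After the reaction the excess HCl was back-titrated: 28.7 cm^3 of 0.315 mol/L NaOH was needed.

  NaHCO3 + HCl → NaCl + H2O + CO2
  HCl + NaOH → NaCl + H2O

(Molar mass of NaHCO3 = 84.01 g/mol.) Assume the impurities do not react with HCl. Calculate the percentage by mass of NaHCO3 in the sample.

91.3 %

n(HCl) added = 0.0241 × 0.948 = 0.0228 mol
n(NaOH) used in back-titration = 0.0287 × 0.315 = 9.04 × 10^-3 mol
n(HCl) left over = 9.04 × 10^-3 mol (1:1 ratio)
n(HCl) consumed by analyte = 0.0228 − 9.04 × 10^-3 = 0.0138 mol
n(NaHCO3) = 0.0138 mol (1:1 ratio)
mass of NaHCO3 = 0.0138 × 84.01 = 1.16 g
% NaHCO3 = 1.16 / 1.27 × 100 = 91.3 %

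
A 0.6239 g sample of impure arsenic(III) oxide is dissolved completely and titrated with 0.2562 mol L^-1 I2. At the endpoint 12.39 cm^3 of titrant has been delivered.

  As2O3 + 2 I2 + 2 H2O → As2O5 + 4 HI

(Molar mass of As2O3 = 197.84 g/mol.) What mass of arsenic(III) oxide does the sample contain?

0.3140 g

n(I2) = 0.01239 L × 0.2562 mol/L = 3.174 × 10^-3 mol
From the 1:2 ratio, n(As2O3) = 1/2 × 3.174 × 10^-3 = 1.587 × 10^-3 mol
mass of As2O3 = 1.587 × 10^-3 × 197.84 g/mol = 0.3140 g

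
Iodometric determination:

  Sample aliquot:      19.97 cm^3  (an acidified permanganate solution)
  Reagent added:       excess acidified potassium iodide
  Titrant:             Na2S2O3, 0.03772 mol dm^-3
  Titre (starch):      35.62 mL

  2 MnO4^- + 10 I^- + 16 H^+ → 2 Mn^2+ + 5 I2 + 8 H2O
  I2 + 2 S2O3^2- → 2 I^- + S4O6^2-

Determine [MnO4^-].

0.01346 mol/L

n(S2O3^2-) = 0.03562 × 0.03772 = 1.344 × 10^-3 mol
n(I2) = n(S2O3^2-)/2 = 6.718 × 10^-4 mol
From the 2:5 ratio, n(MnO4^-) in the aliquot = 2/5 × 6.718 × 10^-4 = 2.687 × 10^-4 mol
[MnO4^-] = 2.687 × 10^-4 / 0.01997 = 0.01346 mol/L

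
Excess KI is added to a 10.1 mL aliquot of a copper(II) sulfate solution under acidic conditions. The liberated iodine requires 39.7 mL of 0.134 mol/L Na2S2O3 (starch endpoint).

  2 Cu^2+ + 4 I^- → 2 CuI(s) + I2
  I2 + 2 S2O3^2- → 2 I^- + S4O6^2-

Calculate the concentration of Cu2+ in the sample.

n(S2O3^2-) = 0.0397 × 0.134 = 5.32 × 10^-3 mol
n(I2) = n(S2O3^2-)/2 = 2.66 × 10^-3 mol
From the 2:1 ratio, n(Cu2+) in the aliquot = 2/1 × 2.66 × 10^-3 = 5.32 × 10^-3 mol
[Cu2+] = 5.32 × 10^-3 / 0.0101 = 0.527 mol/L

0.527 mol/L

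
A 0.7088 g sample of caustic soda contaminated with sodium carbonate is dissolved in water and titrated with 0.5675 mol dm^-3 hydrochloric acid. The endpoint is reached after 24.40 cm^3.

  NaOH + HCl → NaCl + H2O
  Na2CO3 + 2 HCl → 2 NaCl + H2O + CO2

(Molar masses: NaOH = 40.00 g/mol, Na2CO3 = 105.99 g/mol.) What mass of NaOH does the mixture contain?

0.07702 g

n(HCl) = 0.02440 × 0.5675 = 0.01385 mol
Let x = n(NaOH), y = n(Na2CO3).
Titrant: 1x + 2y = 0.01385;  mass: 40.00x + 105.99y = 0.7088
Solving, x = 1.925 × 10^-3 mol, y = 5.961 × 10^-3 mol
mass of NaOH = 1.925 × 10^-3 × 40.00 = 0.07702 g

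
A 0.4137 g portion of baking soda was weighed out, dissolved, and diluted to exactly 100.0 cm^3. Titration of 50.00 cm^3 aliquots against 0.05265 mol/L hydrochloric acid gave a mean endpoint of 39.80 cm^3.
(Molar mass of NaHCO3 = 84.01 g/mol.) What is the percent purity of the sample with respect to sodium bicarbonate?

NaHCO3 + HCl → NaCl + H2O + CO2
n(HCl) per titration = 0.03980 × 0.05265 = 2.095 × 10^-3 mol
n(NaHCO3) in each aliquot = 2.095 × 10^-3 mol (1:1 ratio)
n(NaHCO3) in the whole flask = 2.095 × 10^-3 × 100.0/50.00 = 4.191 × 10^-3 mol
mass of NaHCO3 = 4.191 × 10^-3 × 84.01 = 0.3521 g
% NaHCO3 = 0.3521 / 0.4137 × 100 = 85.11 %

85.11 %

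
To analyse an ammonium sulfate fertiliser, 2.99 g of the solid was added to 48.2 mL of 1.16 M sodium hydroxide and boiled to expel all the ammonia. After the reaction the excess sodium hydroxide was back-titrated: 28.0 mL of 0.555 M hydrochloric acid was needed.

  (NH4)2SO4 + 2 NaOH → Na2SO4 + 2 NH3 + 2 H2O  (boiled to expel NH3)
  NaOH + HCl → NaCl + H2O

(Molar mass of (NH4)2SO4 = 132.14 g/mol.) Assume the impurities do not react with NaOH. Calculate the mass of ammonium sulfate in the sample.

2.67 g

n(NaOH) added = 0.0482 × 1.16 = 0.0559 mol
n(HCl) used in back-titration = 0.0280 × 0.555 = 0.0155 mol
n(NaOH) left over = 0.0155 mol (1:1 ratio)
n(NaOH) consumed by analyte = 0.0559 − 0.0155 = 0.0404 mol
From the 1:2 ratio, n((NH4)2SO4) = 1/2 × 0.0404 = 0.0202 mol
mass of (NH4)2SO4 = 0.0202 × 132.14 = 2.67 g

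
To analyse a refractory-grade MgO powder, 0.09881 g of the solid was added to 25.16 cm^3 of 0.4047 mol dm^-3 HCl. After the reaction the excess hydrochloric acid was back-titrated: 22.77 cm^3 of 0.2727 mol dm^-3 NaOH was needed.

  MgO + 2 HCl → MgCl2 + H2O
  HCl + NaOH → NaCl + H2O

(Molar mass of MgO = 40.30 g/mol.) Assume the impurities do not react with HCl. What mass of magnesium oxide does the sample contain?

n(HCl) added = 0.02516 × 0.4047 = 0.01018 mol
n(NaOH) used in back-titration = 0.02277 × 0.2727 = 6.209 × 10^-3 mol
n(HCl) left over = 6.209 × 10^-3 mol (1:1 ratio)
n(HCl) consumed by analyte = 0.01018 − 6.209 × 10^-3 = 3.973 × 10^-3 mol
From the 1:2 ratio, n(MgO) = 1/2 × 3.973 × 10^-3 = 1.986 × 10^-3 mol
mass of MgO = 1.986 × 10^-3 × 40.30 = 0.08005 g

0.08005 g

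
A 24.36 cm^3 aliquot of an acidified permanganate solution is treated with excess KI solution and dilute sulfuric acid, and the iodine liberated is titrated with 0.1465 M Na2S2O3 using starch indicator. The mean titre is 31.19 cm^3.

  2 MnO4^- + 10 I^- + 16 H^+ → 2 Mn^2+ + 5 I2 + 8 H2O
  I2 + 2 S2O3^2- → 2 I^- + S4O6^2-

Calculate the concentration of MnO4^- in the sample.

n(S2O3^2-) = 0.03119 × 0.1465 = 4.569 × 10^-3 mol
n(I2) = n(S2O3^2-)/2 = 2.285 × 10^-3 mol
From the 2:5 ratio, n(MnO4^-) in the aliquot = 2/5 × 2.285 × 10^-3 = 9.139 × 10^-4 mol
[MnO4^-] = 9.139 × 10^-4 / 0.02436 = 0.03752 mol/L

0.03752 M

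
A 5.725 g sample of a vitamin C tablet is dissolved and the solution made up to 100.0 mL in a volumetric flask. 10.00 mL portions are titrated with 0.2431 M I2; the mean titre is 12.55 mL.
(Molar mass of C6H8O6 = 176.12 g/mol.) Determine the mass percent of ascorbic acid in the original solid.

C6H8O6 + I2 → C6H6O6 + 2 HI
n(I2) per titration = 0.01255 × 0.2431 = 3.051 × 10^-3 mol
n(C6H8O6) in each aliquot = 3.051 × 10^-3 mol (1:1 ratio)
n(C6H8O6) in the whole flask = 3.051 × 10^-3 × 100.0/10.00 = 0.03051 mol
mass of C6H8O6 = 0.03051 × 176.12 = 5.373 g
% C6H8O6 = 5.373 / 5.725 × 100 = 93.86 %

93.86 %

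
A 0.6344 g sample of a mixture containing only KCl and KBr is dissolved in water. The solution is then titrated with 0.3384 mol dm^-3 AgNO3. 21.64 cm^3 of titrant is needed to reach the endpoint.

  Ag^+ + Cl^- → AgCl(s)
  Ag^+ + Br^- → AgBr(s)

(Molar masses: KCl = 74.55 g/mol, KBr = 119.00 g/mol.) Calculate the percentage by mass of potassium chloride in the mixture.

n(AgNO3) = 0.02164 × 0.3384 = 7.323 × 10^-3 mol
Let x = n(KCl), y = n(KBr).
Titrant: 1x + 1y = 7.323 × 10^-3;  mass: 74.55x + 119.00y = 0.6344
Solving, x = 5.333 × 10^-3 mol, y = 1.990 × 10^-3 mol
mass of KCl = 5.333 × 10^-3 × 74.55 = 0.3975 g
% KCl = 0.3975 / 0.6344 × 100 = 62.66 %

62.66 %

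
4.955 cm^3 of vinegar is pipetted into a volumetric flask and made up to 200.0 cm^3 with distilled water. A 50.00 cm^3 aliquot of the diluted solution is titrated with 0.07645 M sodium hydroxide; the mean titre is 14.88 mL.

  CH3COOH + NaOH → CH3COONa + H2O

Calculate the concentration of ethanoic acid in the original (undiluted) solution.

0.9183 M

n(NaOH) = 0.01488 × 0.07645 = 1.138 × 10^-3 mol
n(CH3COOH) in the aliquot = 1.138 × 10^-3 mol (1:1 ratio)
[CH3COOH]_dilute = 1.138 × 10^-3 / 0.05000 = 0.02275 mol/L
Dilution factor = 200.0 / 4.955 = 40.36
[CH3COOH]_stock = 0.02275 × 40.36 = 0.9183 mol/L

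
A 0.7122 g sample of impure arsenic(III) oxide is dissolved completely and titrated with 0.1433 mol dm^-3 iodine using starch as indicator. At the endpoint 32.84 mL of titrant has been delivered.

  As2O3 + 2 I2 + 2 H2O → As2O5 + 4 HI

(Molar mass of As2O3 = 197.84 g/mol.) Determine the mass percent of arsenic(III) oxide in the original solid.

65.36 %

n(I2) = 0.03284 L × 0.1433 mol/L = 4.706 × 10^-3 mol
From the 1:2 ratio, n(As2O3) = 1/2 × 4.706 × 10^-3 = 2.353 × 10^-3 mol
mass of As2O3 = 2.353 × 10^-3 × 197.84 g/mol = 0.4655 g
% As2O3 = 0.4655 / 0.7122 × 100 = 65.36 %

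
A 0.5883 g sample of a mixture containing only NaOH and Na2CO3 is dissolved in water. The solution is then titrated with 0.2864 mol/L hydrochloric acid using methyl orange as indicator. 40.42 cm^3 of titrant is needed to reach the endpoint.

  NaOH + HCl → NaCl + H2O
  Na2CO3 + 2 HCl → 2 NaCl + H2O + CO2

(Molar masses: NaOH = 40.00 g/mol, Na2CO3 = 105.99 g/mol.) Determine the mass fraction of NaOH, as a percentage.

13.18 %

n(HCl) = 0.04042 × 0.2864 = 0.01158 mol
Let x = n(NaOH), y = n(Na2CO3).
Titrant: 1x + 2y = 0.01158;  mass: 40.00x + 105.99y = 0.5883
Solving, x = 1.938 × 10^-3 mol, y = 4.819 × 10^-3 mol
mass of NaOH = 1.938 × 10^-3 × 40.00 = 0.07752 g
% NaOH = 0.07752 / 0.5883 × 100 = 13.18 %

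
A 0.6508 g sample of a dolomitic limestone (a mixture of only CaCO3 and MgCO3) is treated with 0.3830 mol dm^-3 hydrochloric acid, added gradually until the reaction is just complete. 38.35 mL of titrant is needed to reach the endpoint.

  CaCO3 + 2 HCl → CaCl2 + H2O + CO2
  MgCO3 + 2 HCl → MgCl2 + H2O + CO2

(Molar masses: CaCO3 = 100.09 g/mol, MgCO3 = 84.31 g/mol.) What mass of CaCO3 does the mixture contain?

0.2006 g

n(HCl) = 0.03835 × 0.3830 = 0.01469 mol
Let x = n(CaCO3), y = n(MgCO3).
Titrant: 2x + 2y = 0.01469;  mass: 100.09x + 84.31y = 0.6508
Solving, x = 2.004 × 10^-3 mol, y = 5.340 × 10^-3 mol
mass of CaCO3 = 2.004 × 10^-3 × 100.09 = 0.2006 g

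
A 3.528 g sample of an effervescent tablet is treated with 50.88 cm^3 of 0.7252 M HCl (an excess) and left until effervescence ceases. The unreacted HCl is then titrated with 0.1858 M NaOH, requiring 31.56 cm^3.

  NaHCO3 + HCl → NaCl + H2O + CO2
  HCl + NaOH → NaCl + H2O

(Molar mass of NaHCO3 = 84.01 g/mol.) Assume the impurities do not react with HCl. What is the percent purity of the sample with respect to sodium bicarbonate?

73.90 %

n(HCl) added = 0.05088 × 0.7252 = 0.03690 mol
n(NaOH) used in back-titration = 0.03156 × 0.1858 = 5.864 × 10^-3 mol
n(HCl) left over = 5.864 × 10^-3 mol (1:1 ratio)
n(HCl) consumed by analyte = 0.03690 − 5.864 × 10^-3 = 0.03103 mol
n(NaHCO3) = 0.03103 mol (1:1 ratio)
mass of NaHCO3 = 0.03103 × 84.01 = 2.607 g
% NaHCO3 = 2.607 / 3.528 × 100 = 73.90 %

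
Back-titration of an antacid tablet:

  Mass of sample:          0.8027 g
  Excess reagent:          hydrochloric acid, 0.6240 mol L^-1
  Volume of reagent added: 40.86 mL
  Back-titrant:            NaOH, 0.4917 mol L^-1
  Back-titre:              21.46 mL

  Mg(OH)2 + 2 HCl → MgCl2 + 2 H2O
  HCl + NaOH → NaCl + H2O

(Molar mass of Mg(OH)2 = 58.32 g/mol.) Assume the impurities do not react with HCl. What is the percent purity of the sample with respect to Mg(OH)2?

54.29 %

n(HCl) added = 0.04086 × 0.6240 = 0.02550 mol
n(NaOH) used in back-titration = 0.02146 × 0.4917 = 0.01055 mol
n(HCl) left over = 0.01055 mol (1:1 ratio)
n(HCl) consumed by analyte = 0.02550 − 0.01055 = 0.01494 mol
From the 1:2 ratio, n(Mg(OH)2) = 1/2 × 0.01494 = 7.472 × 10^-3 mol
mass of Mg(OH)2 = 7.472 × 10^-3 × 58.32 = 0.4358 g
% Mg(OH)2 = 0.4358 / 0.8027 × 100 = 54.29 %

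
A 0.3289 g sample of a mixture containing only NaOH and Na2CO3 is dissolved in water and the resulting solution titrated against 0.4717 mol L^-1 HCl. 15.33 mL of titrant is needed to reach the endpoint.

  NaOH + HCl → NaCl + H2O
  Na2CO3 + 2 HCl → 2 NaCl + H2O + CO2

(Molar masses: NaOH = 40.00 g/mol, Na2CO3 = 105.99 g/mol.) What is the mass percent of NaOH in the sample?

50.83 %

n(HCl) = 0.01533 × 0.4717 = 7.231 × 10^-3 mol
Let x = n(NaOH), y = n(Na2CO3).
Titrant: 1x + 2y = 7.231 × 10^-3;  mass: 40.00x + 105.99y = 0.3289
Solving, x = 4.180 × 10^-3 mol, y = 1.526 × 10^-3 mol
mass of NaOH = 4.180 × 10^-3 × 40.00 = 0.1672 g
% NaOH = 0.1672 / 0.3289 × 100 = 50.83 %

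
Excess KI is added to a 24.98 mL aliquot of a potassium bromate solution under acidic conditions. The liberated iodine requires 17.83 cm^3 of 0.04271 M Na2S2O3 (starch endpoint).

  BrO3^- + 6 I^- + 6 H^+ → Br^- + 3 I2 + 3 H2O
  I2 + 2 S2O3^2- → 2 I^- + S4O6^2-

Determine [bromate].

0.005081 M

n(S2O3^2-) = 0.01783 × 0.04271 = 7.615 × 10^-4 mol
n(I2) = n(S2O3^2-)/2 = 3.808 × 10^-4 mol
From the 1:3 ratio, n(BrO3^-) in the aliquot = 1/3 × 3.808 × 10^-4 = 1.269 × 10^-4 mol
[BrO3^-] = 1.269 × 10^-4 / 0.02498 = 0.005081 mol/L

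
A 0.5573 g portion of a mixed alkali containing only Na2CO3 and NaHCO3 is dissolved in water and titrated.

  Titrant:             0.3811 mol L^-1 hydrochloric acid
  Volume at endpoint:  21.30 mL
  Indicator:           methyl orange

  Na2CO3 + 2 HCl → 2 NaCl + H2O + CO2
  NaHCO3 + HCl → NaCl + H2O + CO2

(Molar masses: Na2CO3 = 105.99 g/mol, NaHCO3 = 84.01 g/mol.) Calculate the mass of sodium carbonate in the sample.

0.2130 g

n(HCl) = 0.02130 × 0.3811 = 8.117 × 10^-3 mol
Let x = n(Na2CO3), y = n(NaHCO3).
Titrant: 2x + 1y = 8.117 × 10^-3;  mass: 105.99x + 84.01y = 0.5573
Solving, x = 2.009 × 10^-3 mol, y = 4.099 × 10^-3 mol
mass of Na2CO3 = 2.009 × 10^-3 × 105.99 = 0.2130 g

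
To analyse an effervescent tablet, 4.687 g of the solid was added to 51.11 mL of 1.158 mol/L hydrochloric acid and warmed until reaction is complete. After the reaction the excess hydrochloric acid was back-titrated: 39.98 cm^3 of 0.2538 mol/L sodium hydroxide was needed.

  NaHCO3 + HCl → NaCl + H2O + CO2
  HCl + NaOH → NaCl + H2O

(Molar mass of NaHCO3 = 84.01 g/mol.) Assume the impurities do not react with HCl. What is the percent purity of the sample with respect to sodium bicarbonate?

n(HCl) added = 0.05111 × 1.158 = 0.05919 mol
n(NaOH) used in back-titration = 0.03998 × 0.2538 = 0.01015 mol
n(HCl) left over = 0.01015 mol (1:1 ratio)
n(HCl) consumed by analyte = 0.05919 − 0.01015 = 0.04904 mol
n(NaHCO3) = 0.04904 mol (1:1 ratio)
mass of NaHCO3 = 0.04904 × 84.01 = 4.120 g
% NaHCO3 = 4.120 / 4.687 × 100 = 87.90 %

87.90 %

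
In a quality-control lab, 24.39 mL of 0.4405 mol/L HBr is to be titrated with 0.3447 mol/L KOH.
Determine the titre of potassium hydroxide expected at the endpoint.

31.17 mL

HBr + KOH → KBr + H2O
n(HBr) = 0.02439 L × 0.4405 mol/L = 0.01074 mol
n(KOH) = 0.01074 mol (1:1 stoichiometry)
V(KOH) = 0.01074 mol / 0.3447 mol/L = 0.03117 L = 31.17 mL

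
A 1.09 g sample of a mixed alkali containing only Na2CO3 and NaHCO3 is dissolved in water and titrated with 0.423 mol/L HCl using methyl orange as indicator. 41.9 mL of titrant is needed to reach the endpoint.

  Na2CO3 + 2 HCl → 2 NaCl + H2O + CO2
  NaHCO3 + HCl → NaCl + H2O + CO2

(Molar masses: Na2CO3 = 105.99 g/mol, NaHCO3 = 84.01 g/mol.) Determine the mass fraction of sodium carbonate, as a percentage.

n(HCl) = 0.0419 × 0.423 = 0.0177 mol
Let x = n(Na2CO3), y = n(NaHCO3).
Titrant: 2x + 1y = 0.0177;  mass: 105.99x + 84.01y = 1.09
Solving, x = 6.43 × 10^-3 mol, y = 4.86 × 10^-3 mol
mass of Na2CO3 = 6.43 × 10^-3 × 105.99 = 0.682 g
% Na2CO3 = 0.682 / 1.09 × 100 = 62.5 %

62.5 %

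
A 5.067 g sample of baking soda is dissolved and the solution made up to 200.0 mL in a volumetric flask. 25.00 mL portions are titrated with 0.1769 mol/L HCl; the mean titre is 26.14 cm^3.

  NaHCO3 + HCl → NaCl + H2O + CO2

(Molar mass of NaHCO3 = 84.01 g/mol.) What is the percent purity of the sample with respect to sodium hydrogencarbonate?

n(HCl) per titration = 0.02614 × 0.1769 = 4.624 × 10^-3 mol
n(NaHCO3) in each aliquot = 4.624 × 10^-3 mol (1:1 ratio)
n(NaHCO3) in the whole flask = 4.624 × 10^-3 × 200.0/25.00 = 0.03699 mol
mass of NaHCO3 = 0.03699 × 84.01 = 3.108 g
% NaHCO3 = 3.108 / 5.067 × 100 = 61.33 %

61.33 %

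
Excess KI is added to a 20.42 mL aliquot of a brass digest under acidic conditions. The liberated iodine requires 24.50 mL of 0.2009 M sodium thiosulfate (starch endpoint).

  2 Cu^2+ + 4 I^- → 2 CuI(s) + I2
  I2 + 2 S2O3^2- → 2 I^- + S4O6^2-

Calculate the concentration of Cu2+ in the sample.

n(S2O3^2-) = 0.02450 × 0.2009 = 4.922 × 10^-3 mol
n(I2) = n(S2O3^2-)/2 = 2.461 × 10^-3 mol
From the 2:1 ratio, n(Cu2+) in the aliquot = 2/1 × 2.461 × 10^-3 = 4.922 × 10^-3 mol
[Cu2+] = 4.922 × 10^-3 / 0.02042 = 0.2410 mol/L

0.2410 M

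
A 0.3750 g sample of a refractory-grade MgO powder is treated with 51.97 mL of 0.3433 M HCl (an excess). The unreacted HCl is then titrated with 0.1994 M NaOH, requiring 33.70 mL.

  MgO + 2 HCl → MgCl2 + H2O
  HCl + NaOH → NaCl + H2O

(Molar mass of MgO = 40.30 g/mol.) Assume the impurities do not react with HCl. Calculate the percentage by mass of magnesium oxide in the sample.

n(HCl) added = 0.05197 × 0.3433 = 0.01784 mol
n(NaOH) used in back-titration = 0.03370 × 0.1994 = 6.720 × 10^-3 mol
n(HCl) left over = 6.720 × 10^-3 mol (1:1 ratio)
n(HCl) consumed by analyte = 0.01784 − 6.720 × 10^-3 = 0.01112 mol
From the 1:2 ratio, n(MgO) = 1/2 × 0.01112 = 5.561 × 10^-3 mol
mass of MgO = 5.561 × 10^-3 × 40.30 = 0.2241 g
% MgO = 0.2241 / 0.3750 × 100 = 59.76 %

59.76 %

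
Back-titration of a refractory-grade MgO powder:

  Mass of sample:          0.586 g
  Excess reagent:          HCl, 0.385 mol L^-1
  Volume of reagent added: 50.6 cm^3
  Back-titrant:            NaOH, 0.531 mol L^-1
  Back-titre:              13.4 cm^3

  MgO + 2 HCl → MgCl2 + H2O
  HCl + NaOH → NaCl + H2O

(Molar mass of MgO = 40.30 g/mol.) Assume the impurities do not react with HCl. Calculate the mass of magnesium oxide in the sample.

n(HCl) added = 0.0506 × 0.385 = 0.0195 mol
n(NaOH) used in back-titration = 0.0134 × 0.531 = 7.12 × 10^-3 mol
n(HCl) left over = 7.12 × 10^-3 mol (1:1 ratio)
n(HCl) consumed by analyte = 0.0195 − 7.12 × 10^-3 = 0.0124 mol
From the 1:2 ratio, n(MgO) = 1/2 × 0.0124 = 6.18 × 10^-3 mol
mass of MgO = 6.18 × 10^-3 × 40.30 = 0.249 g

0.249 g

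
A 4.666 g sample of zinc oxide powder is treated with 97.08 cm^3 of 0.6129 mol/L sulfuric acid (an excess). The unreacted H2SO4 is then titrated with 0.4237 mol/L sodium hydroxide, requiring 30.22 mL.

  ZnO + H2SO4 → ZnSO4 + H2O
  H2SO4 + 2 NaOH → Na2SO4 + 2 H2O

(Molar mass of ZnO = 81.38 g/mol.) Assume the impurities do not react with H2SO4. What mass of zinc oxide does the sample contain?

n(H2SO4) added = 0.09708 × 0.6129 = 0.05950 mol
n(NaOH) used in back-titration = 0.03022 × 0.4237 = 0.01280 mol
From the 1:2 ratio, n(H2SO4) left over = 1/2 × 0.01280 = 6.402 × 10^-3 mol
n(H2SO4) consumed by analyte = 0.05950 − 6.402 × 10^-3 = 0.05310 mol
n(ZnO) = 0.05310 mol (1:1 ratio)
mass of ZnO = 0.05310 × 81.38 = 4.321 g

4.321 g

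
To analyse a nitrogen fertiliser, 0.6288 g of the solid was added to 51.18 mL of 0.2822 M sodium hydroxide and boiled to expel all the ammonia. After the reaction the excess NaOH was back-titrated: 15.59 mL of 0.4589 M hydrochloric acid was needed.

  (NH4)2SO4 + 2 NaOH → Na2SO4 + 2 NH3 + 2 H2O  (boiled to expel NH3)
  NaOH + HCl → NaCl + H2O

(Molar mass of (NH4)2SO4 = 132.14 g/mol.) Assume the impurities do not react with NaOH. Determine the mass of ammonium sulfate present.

0.4816 g

n(NaOH) added = 0.05118 × 0.2822 = 0.01444 mol
n(HCl) used in back-titration = 0.01559 × 0.4589 = 7.154 × 10^-3 mol
n(NaOH) left over = 7.154 × 10^-3 mol (1:1 ratio)
n(NaOH) consumed by analyte = 0.01444 − 7.154 × 10^-3 = 7.289 × 10^-3 mol
From the 1:2 ratio, n((NH4)2SO4) = 1/2 × 7.289 × 10^-3 = 3.644 × 10^-3 mol
mass of (NH4)2SO4 = 3.644 × 10^-3 × 132.14 = 0.4816 g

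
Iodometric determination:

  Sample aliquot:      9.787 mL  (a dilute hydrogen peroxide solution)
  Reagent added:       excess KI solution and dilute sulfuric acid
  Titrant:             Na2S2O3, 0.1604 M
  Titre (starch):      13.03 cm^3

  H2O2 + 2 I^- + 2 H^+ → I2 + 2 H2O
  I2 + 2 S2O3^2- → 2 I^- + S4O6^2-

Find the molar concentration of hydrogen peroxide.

n(S2O3^2-) = 0.01303 × 0.1604 = 2.090 × 10^-3 mol
n(I2) = n(S2O3^2-)/2 = 1.045 × 10^-3 mol
n(H2O2) in the aliquot = 1.045 × 10^-3 mol (1:1 ratio)
[H2O2] = 1.045 × 10^-3 / 0.009787 = 0.1068 mol/L

0.1068 M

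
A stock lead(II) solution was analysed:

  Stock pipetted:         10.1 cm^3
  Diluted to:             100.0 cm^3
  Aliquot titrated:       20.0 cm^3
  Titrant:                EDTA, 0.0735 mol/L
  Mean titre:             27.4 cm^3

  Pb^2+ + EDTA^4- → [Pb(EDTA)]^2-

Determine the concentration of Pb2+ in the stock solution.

0.997 mol/L

n(EDTA) = 0.0274 × 0.0735 = 2.01 × 10^-3 mol
n(Pb2+) in the aliquot = 2.01 × 10^-3 mol (1:1 ratio)
[Pb2+]_dilute = 2.01 × 10^-3 / 0.0200 = 0.101 mol/L
Dilution factor = 100.0 / 10.1 = 9.901
[Pb2+]_stock = 0.101 × 9.901 = 0.997 mol/L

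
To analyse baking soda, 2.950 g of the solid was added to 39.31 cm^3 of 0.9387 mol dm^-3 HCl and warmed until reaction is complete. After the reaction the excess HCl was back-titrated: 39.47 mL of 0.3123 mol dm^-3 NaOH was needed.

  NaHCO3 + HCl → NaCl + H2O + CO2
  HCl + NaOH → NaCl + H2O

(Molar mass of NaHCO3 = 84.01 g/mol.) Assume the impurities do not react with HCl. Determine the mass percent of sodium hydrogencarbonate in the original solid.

69.98 %

n(HCl) added = 0.03931 × 0.9387 = 0.03690 mol
n(NaOH) used in back-titration = 0.03947 × 0.3123 = 0.01233 mol
n(HCl) left over = 0.01233 mol (1:1 ratio)
n(HCl) consumed by analyte = 0.03690 − 0.01233 = 0.02457 mol
n(NaHCO3) = 0.02457 mol (1:1 ratio)
mass of NaHCO3 = 0.02457 × 84.01 = 2.064 g
% NaHCO3 = 2.064 / 2.950 × 100 = 69.98 %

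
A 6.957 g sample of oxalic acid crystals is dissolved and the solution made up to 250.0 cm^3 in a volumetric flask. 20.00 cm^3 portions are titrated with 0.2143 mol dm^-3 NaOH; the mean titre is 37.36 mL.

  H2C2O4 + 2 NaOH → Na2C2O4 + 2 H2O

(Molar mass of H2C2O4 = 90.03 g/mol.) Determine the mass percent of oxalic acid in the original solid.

n(NaOH) per titration = 0.03736 × 0.2143 = 8.006 × 10^-3 mol
From the 1:2 ratio, n(H2C2O4) in each aliquot = 1/2 × 8.006 × 10^-3 = 4.003 × 10^-3 mol
n(H2C2O4) in the whole flask = 4.003 × 10^-3 × 250.0/20.00 = 0.05004 mol
mass of H2C2O4 = 0.05004 × 90.03 = 4.505 g
% H2C2O4 = 4.505 / 6.957 × 100 = 64.76 %

64.76 %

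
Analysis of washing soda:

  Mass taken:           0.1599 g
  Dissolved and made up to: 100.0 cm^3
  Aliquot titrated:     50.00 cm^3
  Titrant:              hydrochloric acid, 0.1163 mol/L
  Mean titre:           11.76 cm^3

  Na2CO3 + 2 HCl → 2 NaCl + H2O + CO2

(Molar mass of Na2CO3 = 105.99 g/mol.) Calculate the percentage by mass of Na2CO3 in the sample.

90.66 %

n(HCl) per titration = 0.01176 × 0.1163 = 1.368 × 10^-3 mol
From the 1:2 ratio, n(Na2CO3) in each aliquot = 1/2 × 1.368 × 10^-3 = 6.838 × 10^-4 mol
n(Na2CO3) in the whole flask = 6.838 × 10^-4 × 100.0/50.00 = 1.368 × 10^-3 mol
mass of Na2CO3 = 1.368 × 10^-3 × 105.99 = 0.1450 g
% Na2CO3 = 0.1450 / 0.1599 × 100 = 90.66 %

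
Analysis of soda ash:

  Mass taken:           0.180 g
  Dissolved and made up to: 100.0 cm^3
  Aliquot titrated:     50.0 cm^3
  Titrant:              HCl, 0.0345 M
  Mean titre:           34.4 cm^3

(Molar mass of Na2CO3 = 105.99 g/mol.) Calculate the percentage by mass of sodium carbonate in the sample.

Na2CO3 + 2 HCl → 2 NaCl + H2O + CO2
n(HCl) per titration = 0.0344 × 0.0345 = 1.19 × 10^-3 mol
From the 1:2 ratio, n(Na2CO3) in each aliquot = 1/2 × 1.19 × 10^-3 = 5.93 × 10^-4 mol
n(Na2CO3) in the whole flask = 5.93 × 10^-4 × 100.0/50.0 = 1.19 × 10^-3 mol
mass of Na2CO3 = 1.19 × 10^-3 × 105.99 = 0.126 g
% Na2CO3 = 0.126 / 0.180 × 100 = 69.9 %

69.9 %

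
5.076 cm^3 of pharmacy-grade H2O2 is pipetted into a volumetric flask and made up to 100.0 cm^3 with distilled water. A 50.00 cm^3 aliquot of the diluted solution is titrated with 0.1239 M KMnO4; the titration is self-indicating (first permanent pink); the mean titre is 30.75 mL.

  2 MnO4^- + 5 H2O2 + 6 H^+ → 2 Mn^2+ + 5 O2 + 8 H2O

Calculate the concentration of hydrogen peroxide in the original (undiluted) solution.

3.753 M

n(KMnO4) = 0.03075 × 0.1239 = 3.810 × 10^-3 mol
From the 5:2 ratio, n(H2O2) in the aliquot = 5/2 × 3.810 × 10^-3 = 9.525 × 10^-3 mol
[H2O2]_dilute = 9.525 × 10^-3 / 0.05000 = 0.1905 mol/L
Dilution factor = 100.0 / 5.076 = 19.70
[H2O2]_stock = 0.1905 × 19.70 = 3.753 mol/L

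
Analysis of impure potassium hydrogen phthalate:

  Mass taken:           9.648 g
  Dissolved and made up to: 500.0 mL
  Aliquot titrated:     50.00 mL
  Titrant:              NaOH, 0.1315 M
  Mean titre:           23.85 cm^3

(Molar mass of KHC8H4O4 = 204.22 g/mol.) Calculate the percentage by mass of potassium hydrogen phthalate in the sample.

66.39 %

KHC8H4O4 + NaOH → KNaC8H4O4 + H2O
n(NaOH) per titration = 0.02385 × 0.1315 = 3.136 × 10^-3 mol
n(KHC8H4O4) in each aliquot = 3.136 × 10^-3 mol (1:1 ratio)
n(KHC8H4O4) in the whole flask = 3.136 × 10^-3 × 500.0/50.00 = 0.03136 mol
mass of KHC8H4O4 = 0.03136 × 204.22 = 6.405 g
% KHC8H4O4 = 6.405 / 9.648 × 100 = 66.39 %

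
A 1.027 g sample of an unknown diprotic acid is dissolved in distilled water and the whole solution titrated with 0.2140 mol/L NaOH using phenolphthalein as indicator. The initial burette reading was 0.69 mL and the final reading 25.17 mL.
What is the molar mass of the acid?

392.1 g/mol

n(NaOH) = 0.02448 L × 0.2140 mol/L = 5.239 × 10^-3 mol
From the 1:2 ratio, n(H2A) = 1/2 × 5.239 × 10^-3 = 2.619 × 10^-3 mol
M = m / n = 1.027 g / 2.619 × 10^-3 mol = 392.1 g/mol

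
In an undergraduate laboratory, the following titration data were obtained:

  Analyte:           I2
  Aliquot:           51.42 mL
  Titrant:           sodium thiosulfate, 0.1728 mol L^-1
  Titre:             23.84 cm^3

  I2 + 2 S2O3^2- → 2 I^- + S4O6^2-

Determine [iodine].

n(Na2S2O3) = 0.02384 L × 0.1728 mol/L = 4.120 × 10^-3 mol
From the 1:2 mole ratio, n(I2) = 1/2 × 4.120 × 10^-3 = 2.060 × 10^-3 mol
[I2] = 2.060 × 10^-3 mol / 0.05142 L = 0.04006 mol/L

0.04006 mol/L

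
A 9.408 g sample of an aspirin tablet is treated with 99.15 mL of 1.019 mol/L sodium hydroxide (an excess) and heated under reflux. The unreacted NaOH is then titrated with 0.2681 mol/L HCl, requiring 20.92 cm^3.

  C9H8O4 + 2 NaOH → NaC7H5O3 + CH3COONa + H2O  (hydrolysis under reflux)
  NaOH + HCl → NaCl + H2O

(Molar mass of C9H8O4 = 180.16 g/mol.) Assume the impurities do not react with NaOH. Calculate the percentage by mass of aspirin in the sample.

91.37 %

n(NaOH) added = 0.09915 × 1.019 = 0.1010 mol
n(HCl) used in back-titration = 0.02092 × 0.2681 = 5.609 × 10^-3 mol
n(NaOH) left over = 5.609 × 10^-3 mol (1:1 ratio)
n(NaOH) consumed by analyte = 0.1010 − 5.609 × 10^-3 = 0.09543 mol
From the 1:2 ratio, n(C9H8O4) = 1/2 × 0.09543 = 0.04771 mol
mass of C9H8O4 = 0.04771 × 180.16 = 8.596 g
% C9H8O4 = 8.596 / 9.408 × 100 = 91.37 %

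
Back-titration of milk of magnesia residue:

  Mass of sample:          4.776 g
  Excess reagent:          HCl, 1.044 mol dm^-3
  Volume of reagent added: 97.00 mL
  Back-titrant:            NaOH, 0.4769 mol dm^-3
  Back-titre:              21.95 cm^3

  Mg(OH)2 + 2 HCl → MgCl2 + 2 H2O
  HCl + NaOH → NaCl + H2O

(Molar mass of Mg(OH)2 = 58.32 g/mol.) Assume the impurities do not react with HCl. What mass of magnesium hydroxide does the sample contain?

n(HCl) added = 0.09700 × 1.044 = 0.1013 mol
n(NaOH) used in back-titration = 0.02195 × 0.4769 = 0.01047 mol
n(HCl) left over = 0.01047 mol (1:1 ratio)
n(HCl) consumed by analyte = 0.1013 − 0.01047 = 0.09080 mol
From the 1:2 ratio, n(Mg(OH)2) = 1/2 × 0.09080 = 0.04540 mol
mass of Mg(OH)2 = 0.04540 × 58.32 = 2.648 g

2.648 g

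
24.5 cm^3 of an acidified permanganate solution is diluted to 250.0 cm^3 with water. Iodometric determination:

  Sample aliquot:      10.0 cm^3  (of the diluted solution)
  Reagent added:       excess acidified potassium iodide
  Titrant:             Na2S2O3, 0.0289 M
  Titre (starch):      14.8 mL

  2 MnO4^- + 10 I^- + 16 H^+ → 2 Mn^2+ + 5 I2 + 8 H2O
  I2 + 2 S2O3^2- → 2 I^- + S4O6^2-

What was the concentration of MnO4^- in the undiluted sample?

0.0873 M

n(S2O3^2-) = 0.0148 × 0.0289 = 4.28 × 10^-4 mol
n(I2) = n(S2O3^2-)/2 = 2.14 × 10^-4 mol
From the 2:5 ratio, n(MnO4^-) in the aliquot = 2/5 × 2.14 × 10^-4 = 8.55 × 10^-5 mol
[MnO4^-]_dilute = 8.55 × 10^-5 / 0.0100 = 0.00855 mol/L
[MnO4^-]_original = 0.00855 × 250.0/24.5 = 0.0873 mol/L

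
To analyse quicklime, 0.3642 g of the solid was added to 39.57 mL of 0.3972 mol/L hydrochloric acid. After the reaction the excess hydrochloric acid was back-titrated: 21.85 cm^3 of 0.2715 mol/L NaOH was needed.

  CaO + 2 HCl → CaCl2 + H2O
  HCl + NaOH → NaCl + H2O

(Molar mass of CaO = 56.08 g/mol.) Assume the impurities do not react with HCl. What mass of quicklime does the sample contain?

0.2744 g

n(HCl) added = 0.03957 × 0.3972 = 0.01572 mol
n(NaOH) used in back-titration = 0.02185 × 0.2715 = 5.932 × 10^-3 mol
n(HCl) left over = 5.932 × 10^-3 mol (1:1 ratio)
n(HCl) consumed by analyte = 0.01572 − 5.932 × 10^-3 = 9.785 × 10^-3 mol
From the 1:2 ratio, n(CaO) = 1/2 × 9.785 × 10^-3 = 4.892 × 10^-3 mol
mass of CaO = 4.892 × 10^-3 × 56.08 = 0.2744 g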